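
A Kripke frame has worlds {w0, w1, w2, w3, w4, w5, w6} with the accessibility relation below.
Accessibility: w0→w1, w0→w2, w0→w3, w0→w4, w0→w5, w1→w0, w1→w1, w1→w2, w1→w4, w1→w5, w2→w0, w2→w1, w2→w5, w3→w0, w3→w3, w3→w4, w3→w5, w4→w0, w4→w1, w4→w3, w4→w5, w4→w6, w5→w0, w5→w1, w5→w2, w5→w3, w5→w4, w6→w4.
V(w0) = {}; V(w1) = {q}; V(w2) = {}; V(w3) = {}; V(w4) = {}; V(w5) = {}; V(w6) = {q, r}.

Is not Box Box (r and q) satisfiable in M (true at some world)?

Yes

Let φ = not Box Box (r and q). Evaluate φ at each world:
  w0 (successors {w1, w2, w3, w4, w5}): φ is true.
  w1 (successors {w0, w1, w2, w4, w5}): φ is true.
  w2 (successors {w0, w1, w5}): φ is true.
  w3 (successors {w0, w3, w4, w5}): φ is true.
  w4 (successors {w0, w1, w3, w5, w6}): φ is true.
  w5 (successors {w0, w1, w2, w3, w4}): φ is true.
  w6 (successors {w4}): φ is true.
Detail at w0 (witness):
  At w0: Box Box (r and q) is false, so not Box Box (r and q) is true.
    At w0: Box Box (r and q) requires Box (r and q) at every successor {w1, w2, w3, w4, w5}.
      Box (r and q) fails at w1, so Box Box (r and q) is false at w0.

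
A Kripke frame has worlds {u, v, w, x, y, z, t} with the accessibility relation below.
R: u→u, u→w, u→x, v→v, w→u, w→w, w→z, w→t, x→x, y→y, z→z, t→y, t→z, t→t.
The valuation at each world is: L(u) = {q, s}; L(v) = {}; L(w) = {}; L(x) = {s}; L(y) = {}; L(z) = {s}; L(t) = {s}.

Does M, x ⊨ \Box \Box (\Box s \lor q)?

At x: \Box \Box (\Box s \lor q) requires \Box (\Box s \lor q) at every successor {x}.
    At x: \Box (\Box s \lor q) requires \Box s \lor q at every successor {x}.
      At x: \Box s \lor q is true.
    So \Box (\Box s \lor q) is true at x.
So \Box \Box (\Box s \lor q) is true at x.

Yes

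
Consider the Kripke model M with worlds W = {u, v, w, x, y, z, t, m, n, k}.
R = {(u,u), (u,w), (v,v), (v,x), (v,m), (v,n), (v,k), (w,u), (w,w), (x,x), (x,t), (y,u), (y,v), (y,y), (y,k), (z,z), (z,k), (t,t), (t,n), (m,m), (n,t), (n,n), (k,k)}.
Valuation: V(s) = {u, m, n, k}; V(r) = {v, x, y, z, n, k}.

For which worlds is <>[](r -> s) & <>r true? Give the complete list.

Recall that []ψ holds at a world iff ψ holds at every accessible world, and <>ψ holds iff ψ holds at some accessible world.
Let φ = <>[](r -> s) & <>r. Evaluate φ at each world:
  u (successors {u, w}): φ is false.
  v (successors {v, x, m, n, k}): φ is true.
  w (successors {u, w}): φ is false.
  x (successors {x, t}): φ is true.
  y (successors {u, v, y, k}): φ is true.
  z (successors {z, k}): φ is true.
  t (successors {t, n}): φ is true.
  m (successors {m}): φ is false.
  n (successors {t, n}): φ is true.
  k (successors {k}): φ is true.
For instance, at t:
  At t: <>[](r -> s) is true, <>r is true, so <>[](r -> s) & <>r is true.
    At t: <>[](r -> s) requires [](r -> s) at some successor in {t, n}.
      [](r -> s) holds at t, so <>[](r -> s) is true at t.
    At t: <>r requires r at some successor in {t, n}.
      r holds at n, so <>r is true at t.
Satisfying worlds: {v, x, y, z, t, n, k}

v, x, y, z, t, n, k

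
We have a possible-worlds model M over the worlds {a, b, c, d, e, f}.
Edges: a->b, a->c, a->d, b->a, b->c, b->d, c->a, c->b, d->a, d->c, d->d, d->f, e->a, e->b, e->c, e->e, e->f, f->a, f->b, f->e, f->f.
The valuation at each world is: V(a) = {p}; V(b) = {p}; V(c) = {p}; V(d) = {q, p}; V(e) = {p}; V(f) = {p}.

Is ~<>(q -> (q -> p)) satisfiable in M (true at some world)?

No

Let φ = ~<>(q -> (q -> p)). Evaluate φ at each world:
  a (successors {b, c, d}): φ is false.
  b (successors {a, c, d}): φ is false.
  c (successors {a, b}): φ is false.
  d (successors {a, c, d, f}): φ is false.
  e (successors {a, b, c, e, f}): φ is false.
  f (successors {a, b, e, f}): φ is false.
For instance, at b:
  At b: <>(q -> (q -> p)) is true, so ~<>(q -> (q -> p)) is false.
    At b: <>(q -> (q -> p)) requires q -> (q -> p) at some successor in {a, c, d}.
      q -> (q -> p) holds at a, so <>(q -> (q -> p)) is true at b.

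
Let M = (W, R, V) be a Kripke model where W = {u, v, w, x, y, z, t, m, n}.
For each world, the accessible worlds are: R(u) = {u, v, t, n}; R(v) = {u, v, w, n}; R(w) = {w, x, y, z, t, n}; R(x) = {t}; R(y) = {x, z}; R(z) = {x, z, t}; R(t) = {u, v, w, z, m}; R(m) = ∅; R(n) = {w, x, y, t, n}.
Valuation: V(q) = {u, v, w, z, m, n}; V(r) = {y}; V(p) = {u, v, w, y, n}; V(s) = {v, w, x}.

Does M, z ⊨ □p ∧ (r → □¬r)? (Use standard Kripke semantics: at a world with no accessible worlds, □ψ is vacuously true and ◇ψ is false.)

At z: □p is false, r → □¬r is true, so □p ∧ (r → □¬r) is false.
  At z: □p requires p at every successor {x, z, t}.
    p fails at x, so □p is false at z.
  At z: r is false, □¬r is true, so r → □¬r is true.
    At z: □¬r requires ¬r at every successor {x, z, t}.
      At x: ¬r is true.
      At z: ¬r is true.
      At t: ¬r is true.
    So □¬r is true at z.

No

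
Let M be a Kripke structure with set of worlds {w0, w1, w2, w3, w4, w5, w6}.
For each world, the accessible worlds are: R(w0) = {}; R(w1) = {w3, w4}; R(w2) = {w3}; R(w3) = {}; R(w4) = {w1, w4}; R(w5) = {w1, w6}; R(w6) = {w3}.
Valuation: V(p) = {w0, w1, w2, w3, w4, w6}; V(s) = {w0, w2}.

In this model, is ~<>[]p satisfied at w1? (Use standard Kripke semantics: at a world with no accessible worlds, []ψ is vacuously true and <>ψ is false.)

At w1: <>[]p is true, so ~<>[]p is false.
  At w1: <>[]p requires []p at some successor in {w3, w4}.
    []p holds at w3, so <>[]p is true at w1.
      At w3: no accessible worlds, so []p holds vacuously.

No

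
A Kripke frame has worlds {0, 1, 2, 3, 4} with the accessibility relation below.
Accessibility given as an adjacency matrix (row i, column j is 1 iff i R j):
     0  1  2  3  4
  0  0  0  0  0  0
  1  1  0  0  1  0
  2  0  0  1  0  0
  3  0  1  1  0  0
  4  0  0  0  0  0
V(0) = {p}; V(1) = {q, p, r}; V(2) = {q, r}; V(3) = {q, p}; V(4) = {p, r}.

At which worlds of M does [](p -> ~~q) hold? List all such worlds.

Recall that []ψ holds at a world iff ψ holds at every accessible world, and <>ψ holds iff ψ holds at some accessible world.
Let φ = [](p -> ~~q). Evaluate φ at each world:
  0 (successors ∅): φ is true.
  1 (successors {0, 3}): φ is false.
  2 (successors {2}): φ is true.
  3 (successors {1, 2}): φ is true.
  4 (successors ∅): φ is true.
For instance, at 3:
  At 3: [](p -> ~~q) requires p -> ~~q at every successor {1, 2}.
    At 1: p -> ~~q is true.
    At 2: p -> ~~q is true.
  So [](p -> ~~q) is true at 3.
Satisfying worlds: {0, 2, 3, 4}

0, 2, 3, 4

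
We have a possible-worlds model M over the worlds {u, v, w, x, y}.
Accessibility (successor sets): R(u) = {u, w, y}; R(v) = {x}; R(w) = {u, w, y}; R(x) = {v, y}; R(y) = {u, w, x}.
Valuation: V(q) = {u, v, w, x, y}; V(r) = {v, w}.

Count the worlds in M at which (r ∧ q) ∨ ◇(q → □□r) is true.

2

Let φ = (r ∧ q) ∨ ◇(q → □□r). Evaluate φ at each world:
  u (successors {u, w, y}): φ is false.
  v (successors {x}): φ is true.
  w (successors {u, w, y}): φ is true.
  x (successors {v, y}): φ is false.
  y (successors {u, w, x}): φ is false.
For instance, at y:
  At y: r ∧ q is false, ◇(q → □□r) is false, so (r ∧ q) ∨ ◇(q → □□r) is false.
    At y: ◇(q → □□r) requires q → □□r at some successor in {u, w, x}.
      At u: q → □□r is false.
      At w: q → □□r is false.
      At x: q → □□r is false.
    So ◇(q → □□r) is false at y.
Satisfying worlds: {v, w}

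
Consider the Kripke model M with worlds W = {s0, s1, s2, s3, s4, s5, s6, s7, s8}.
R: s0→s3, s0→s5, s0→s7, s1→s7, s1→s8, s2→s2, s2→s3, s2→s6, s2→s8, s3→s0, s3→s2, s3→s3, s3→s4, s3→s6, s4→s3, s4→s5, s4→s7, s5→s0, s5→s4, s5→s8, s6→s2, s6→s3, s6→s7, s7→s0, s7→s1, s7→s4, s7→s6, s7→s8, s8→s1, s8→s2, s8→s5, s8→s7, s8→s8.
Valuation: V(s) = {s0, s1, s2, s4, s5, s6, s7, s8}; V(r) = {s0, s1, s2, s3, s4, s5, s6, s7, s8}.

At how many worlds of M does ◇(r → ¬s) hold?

5

Recall that ◇ψ holds at a world iff ψ holds at some accessible world.
Let φ = ◇(r → ¬s). Evaluate φ at each world:
  s0 (successors {s3, s5, s7}): φ is true.
  s1 (successors {s7, s8}): φ is false.
  s2 (successors {s2, s3, s6, s8}): φ is true.
  s3 (successors {s0, s2, s3, s4, s6}): φ is true.
  s4 (successors {s3, s5, s7}): φ is true.
  s5 (successors {s0, s4, s8}): φ is false.
  s6 (successors {s2, s3, s7}): φ is true.
  s7 (successors {s0, s1, s4, s6, s8}): φ is false.
  s8 (successors {s1, s2, s5, s7, s8}): φ is false.
For instance, at s5:
  At s5: ◇(r → ¬s) requires r → ¬s at some successor in {s0, s4, s8}.
    At s0: r → ¬s is false.
    At s4: r → ¬s is false.
    At s8: r → ¬s is false.
  So ◇(r → ¬s) is false at s5.
Satisfying worlds: {s0, s2, s3, s4, s6}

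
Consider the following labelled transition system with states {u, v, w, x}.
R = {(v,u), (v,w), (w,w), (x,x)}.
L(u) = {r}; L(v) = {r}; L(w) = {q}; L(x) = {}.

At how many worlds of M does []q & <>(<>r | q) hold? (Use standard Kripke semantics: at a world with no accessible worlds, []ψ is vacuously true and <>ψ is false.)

1

Let φ = []q & <>(<>r | q). Evaluate φ at each world:
  u (successors ∅): φ is false.
  v (successors {u, w}): φ is false.
  w (successors {w}): φ is true.
  x (successors {x}): φ is false.
For instance, at x:
  At x: []q is false, <>(<>r | q) is false, so []q & <>(<>r | q) is false.
    At x: []q requires q at every successor {x}.
      q fails at x, so []q is false at x.
    At x: <>(<>r | q) requires <>r | q at some successor in {x}.
      At x: <>r | q is false.
    So <>(<>r | q) is false at x.
Satisfying worlds: {w}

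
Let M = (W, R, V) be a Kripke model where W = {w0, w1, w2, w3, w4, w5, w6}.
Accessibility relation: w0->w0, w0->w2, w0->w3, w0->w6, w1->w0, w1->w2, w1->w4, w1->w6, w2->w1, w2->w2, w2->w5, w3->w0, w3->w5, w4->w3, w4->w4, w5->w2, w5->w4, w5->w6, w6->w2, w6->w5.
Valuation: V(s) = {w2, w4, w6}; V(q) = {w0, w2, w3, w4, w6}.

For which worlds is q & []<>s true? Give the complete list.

w2, w3, w6

Let φ = q & []<>s. Evaluate φ at each world:
  w0 (successors {w0, w2, w3, w6}): φ is false.
  w1 (successors {w0, w2, w4, w6}): φ is false.
  w2 (successors {w1, w2, w5}): φ is true.
  w3 (successors {w0, w5}): φ is true.
  w4 (successors {w3, w4}): φ is false.
  w5 (successors {w2, w4, w6}): φ is false.
  w6 (successors {w2, w5}): φ is true.
For instance, at w5:
  At w5: q is false, []<>s is true, so q & []<>s is false.
    At w5: []<>s requires <>s at every successor {w2, w4, w6}.
      At w2: <>s is true.
      At w4: <>s is true.
      At w6: <>s is true.
    So []<>s is true at w5.
Satisfying worlds: {w2, w3, w6}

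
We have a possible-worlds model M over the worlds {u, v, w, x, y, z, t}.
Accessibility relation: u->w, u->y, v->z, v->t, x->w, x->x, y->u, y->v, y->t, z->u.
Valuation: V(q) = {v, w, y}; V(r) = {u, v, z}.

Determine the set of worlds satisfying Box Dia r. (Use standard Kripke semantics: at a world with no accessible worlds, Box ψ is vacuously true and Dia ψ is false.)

Let φ = Box Dia r. Evaluate φ at each world:
  u (successors {w, y}): φ is false.
  v (successors {z, t}): φ is false.
  w (successors ∅): φ is true.
  x (successors {w, x}): φ is false.
  y (successors {u, v, t}): φ is false.
  z (successors {u}): φ is false.
  t (successors ∅): φ is true.
For instance, at z:
  At z: Box Dia r requires Dia r at every successor {u}.
    Dia r fails at u, so Box Dia r is false at z.
      At u: Dia r requires r at some successor in {w, y}.
        At w: r is false.
        At y: r is false.
      So Dia r is false at u.
Satisfying worlds: {w, t}

w, t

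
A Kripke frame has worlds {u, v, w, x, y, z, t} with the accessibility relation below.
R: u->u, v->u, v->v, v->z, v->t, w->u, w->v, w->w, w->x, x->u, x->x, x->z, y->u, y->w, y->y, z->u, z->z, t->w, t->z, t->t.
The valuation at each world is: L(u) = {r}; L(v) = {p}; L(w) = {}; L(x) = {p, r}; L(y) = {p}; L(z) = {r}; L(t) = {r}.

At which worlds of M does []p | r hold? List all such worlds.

Recall that []ψ holds at a world iff ψ holds at every accessible world, and <>ψ holds iff ψ holds at some accessible world.
Let φ = []p | r. Evaluate φ at each world:
  u (successors {u}): φ is true.
  v (successors {u, v, z, t}): φ is false.
  w (successors {u, v, w, x}): φ is false.
  x (successors {u, x, z}): φ is true.
  y (successors {u, w, y}): φ is false.
  z (successors {u, z}): φ is true.
  t (successors {w, z, t}): φ is true.
For instance, at v:
  At v: []p is false, r is false, so []p | r is false.
    At v: []p requires p at every successor {u, v, z, t}.
      p fails at u, so []p is false at v.
Satisfying worlds: {u, x, z, t}

u, x, z, t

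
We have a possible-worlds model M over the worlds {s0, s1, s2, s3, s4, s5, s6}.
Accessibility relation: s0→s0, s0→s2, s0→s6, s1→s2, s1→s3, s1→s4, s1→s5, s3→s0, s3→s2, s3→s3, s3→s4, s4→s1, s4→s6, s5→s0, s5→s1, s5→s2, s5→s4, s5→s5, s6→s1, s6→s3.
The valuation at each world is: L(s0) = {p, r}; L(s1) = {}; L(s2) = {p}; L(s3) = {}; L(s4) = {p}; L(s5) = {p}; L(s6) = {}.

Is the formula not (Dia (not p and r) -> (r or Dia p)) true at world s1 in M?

No

At s1: Dia (not p and r) -> (r or Dia p) is true, so not (Dia (not p and r) -> (r or Dia p)) is false.
  At s1: Dia (not p and r) is false, r or Dia p is true, so Dia (not p and r) -> (r or Dia p) is true.
    At s1: Dia (not p and r) requires not p and r at some successor in {s2, s3, s4, s5}.
      At s2: not p and r is false.
      At s3: not p and r is false.
      At s4: not p and r is false.
      At s5: not p and r is false.
    So Dia (not p and r) is false at s1.
    At s1: r is false, Dia p is true, so r or Dia p is true.
      At s1: Dia p requires p at some successor in {s2, s3, s4, s5}.
        p holds at s2, so Dia p is true at s1.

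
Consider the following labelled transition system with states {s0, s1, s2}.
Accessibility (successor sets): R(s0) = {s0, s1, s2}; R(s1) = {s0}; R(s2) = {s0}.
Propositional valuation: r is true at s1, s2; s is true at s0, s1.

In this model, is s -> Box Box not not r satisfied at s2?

Yes

At s2: s is false, Box Box not not r is false, so s -> Box Box not not r is true.
  At s2: Box Box not not r requires Box not not r at every successor {s0}.
    Box not not r fails at s0, so Box Box not not r is false at s2.
      At s0: Box not not r requires not not r at every successor {s0, s1, s2}.
        not not r fails at s0, so Box not not r is false at s0.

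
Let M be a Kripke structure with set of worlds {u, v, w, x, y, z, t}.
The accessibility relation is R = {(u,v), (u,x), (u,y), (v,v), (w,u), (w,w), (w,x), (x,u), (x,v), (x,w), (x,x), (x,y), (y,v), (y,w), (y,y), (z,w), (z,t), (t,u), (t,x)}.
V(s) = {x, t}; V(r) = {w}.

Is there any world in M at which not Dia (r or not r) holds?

No

Let φ = not Dia (r or not r). Evaluate φ at each world:
  u (successors {v, x, y}): φ is false.
  v (successors {v}): φ is false.
  w (successors {u, w, x}): φ is false.
  x (successors {u, v, w, x, y}): φ is false.
  y (successors {v, w, y}): φ is false.
  z (successors {w, t}): φ is false.
  t (successors {u, x}): φ is false.
For instance, at u:
  At u: Dia (r or not r) is true, so not Dia (r or not r) is false.
    At u: Dia (r or not r) requires r or not r at some successor in {v, x, y}.
      r or not r holds at v, so Dia (r or not r) is true at u.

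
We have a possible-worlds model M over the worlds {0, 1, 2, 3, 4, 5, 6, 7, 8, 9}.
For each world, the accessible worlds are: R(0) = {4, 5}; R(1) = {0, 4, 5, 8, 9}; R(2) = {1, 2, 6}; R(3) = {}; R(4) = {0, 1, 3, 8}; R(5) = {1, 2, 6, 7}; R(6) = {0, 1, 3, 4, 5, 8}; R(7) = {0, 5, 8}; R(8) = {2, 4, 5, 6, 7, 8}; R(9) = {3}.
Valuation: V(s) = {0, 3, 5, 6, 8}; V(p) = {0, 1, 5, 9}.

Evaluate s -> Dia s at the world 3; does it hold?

Recall that Dia ψ holds at a world iff ψ holds at some accessible world.
At 3: s is true, Dia s is false, so s -> Dia s is false.
  At 3: no accessible worlds, so Dia s is false.

No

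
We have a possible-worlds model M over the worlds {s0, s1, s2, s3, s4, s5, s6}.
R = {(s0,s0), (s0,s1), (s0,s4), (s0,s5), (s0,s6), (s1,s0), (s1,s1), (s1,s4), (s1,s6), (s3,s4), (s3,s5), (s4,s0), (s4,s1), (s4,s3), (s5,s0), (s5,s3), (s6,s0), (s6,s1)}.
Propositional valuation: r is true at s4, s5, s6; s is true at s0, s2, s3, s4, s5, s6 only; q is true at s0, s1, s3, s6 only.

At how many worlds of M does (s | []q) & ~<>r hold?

Recall that []ψ holds at a world iff ψ holds at every accessible world, and <>ψ holds iff ψ holds at some accessible world.
Let φ = (s | []q) & ~<>r. Evaluate φ at each world:
  s0 (successors {s0, s1, s4, s5, s6}): φ is false.
  s1 (successors {s0, s1, s4, s6}): φ is false.
  s2 (successors ∅): φ is true.
  s3 (successors {s4, s5}): φ is false.
  s4 (successors {s0, s1, s3}): φ is true.
  s5 (successors {s0, s3}): φ is true.
  s6 (successors {s0, s1}): φ is true.
For instance, at s6:
  At s6: s | []q is true, ~<>r is true, so (s | []q) & ~<>r is true.
    At s6: s is true, []q is true, so s | []q is true.
      At s6: []q requires q at every successor {s0, s1}.
        At s0: q is true.
        At s1: q is true.
      So []q is true at s6.
    At s6: <>r is false, so ~<>r is true.
      At s6: <>r requires r at some successor in {s0, s1}.
        At s0: r is false.
        At s1: r is false.
      So <>r is false at s6.
Satisfying worlds: {s2, s4, s5, s6}

4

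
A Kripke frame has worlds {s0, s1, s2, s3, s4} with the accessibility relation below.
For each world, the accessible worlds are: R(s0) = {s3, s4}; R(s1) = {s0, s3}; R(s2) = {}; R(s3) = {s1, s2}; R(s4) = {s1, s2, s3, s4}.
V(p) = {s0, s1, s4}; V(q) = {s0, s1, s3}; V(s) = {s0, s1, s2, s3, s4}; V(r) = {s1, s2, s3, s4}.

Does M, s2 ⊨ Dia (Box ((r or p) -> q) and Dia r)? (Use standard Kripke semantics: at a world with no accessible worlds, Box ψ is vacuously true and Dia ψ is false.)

At s2: no accessible worlds, so Dia (Box ((r or p) -> q) and Dia r) is false.

No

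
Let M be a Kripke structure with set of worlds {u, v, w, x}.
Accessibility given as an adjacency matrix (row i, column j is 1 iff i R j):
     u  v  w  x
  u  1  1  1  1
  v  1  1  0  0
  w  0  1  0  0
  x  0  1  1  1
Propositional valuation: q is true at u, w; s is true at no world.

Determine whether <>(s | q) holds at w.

At w: <>(s | q) requires s | q at some successor in {v}.
  At v: s | q is false.
So <>(s | q) is false at w.

No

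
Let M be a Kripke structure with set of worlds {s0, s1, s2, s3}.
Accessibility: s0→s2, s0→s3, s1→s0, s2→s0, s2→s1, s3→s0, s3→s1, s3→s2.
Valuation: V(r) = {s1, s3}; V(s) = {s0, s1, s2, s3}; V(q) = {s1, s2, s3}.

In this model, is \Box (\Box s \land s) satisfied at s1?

At s1: \Box (\Box s \land s) requires \Box s \land s at every successor {s0}.
    At s0: \Box s is true, s is true, so \Box s \land s is true.
      At s0: \Box s requires s at every successor {s2, s3}.
        At s2: s is true.
        At s3: s is true.
      So \Box s is true at s0.
So \Box (\Box s \land s) is true at s1.

Yes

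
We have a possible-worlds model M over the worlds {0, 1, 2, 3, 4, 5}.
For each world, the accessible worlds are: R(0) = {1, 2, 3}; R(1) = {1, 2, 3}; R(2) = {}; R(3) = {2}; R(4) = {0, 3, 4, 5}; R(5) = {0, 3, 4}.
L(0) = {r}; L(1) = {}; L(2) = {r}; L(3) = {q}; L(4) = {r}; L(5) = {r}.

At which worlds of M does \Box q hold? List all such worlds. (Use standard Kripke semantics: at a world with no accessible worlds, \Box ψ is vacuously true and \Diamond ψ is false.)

2

Let φ = \Box q. Evaluate φ at each world:
  0 (successors {1, 2, 3}): φ is false.
  1 (successors {1, 2, 3}): φ is false.
  2 (successors ∅): φ is true.
  3 (successors {2}): φ is false.
  4 (successors {0, 3, 4, 5}): φ is false.
  5 (successors {0, 3, 4}): φ is false.
For instance, at 1:
  At 1: \Box q requires q at every successor {1, 2, 3}.
    q fails at 1, so \Box q is false at 1.
Satisfying worlds: {2}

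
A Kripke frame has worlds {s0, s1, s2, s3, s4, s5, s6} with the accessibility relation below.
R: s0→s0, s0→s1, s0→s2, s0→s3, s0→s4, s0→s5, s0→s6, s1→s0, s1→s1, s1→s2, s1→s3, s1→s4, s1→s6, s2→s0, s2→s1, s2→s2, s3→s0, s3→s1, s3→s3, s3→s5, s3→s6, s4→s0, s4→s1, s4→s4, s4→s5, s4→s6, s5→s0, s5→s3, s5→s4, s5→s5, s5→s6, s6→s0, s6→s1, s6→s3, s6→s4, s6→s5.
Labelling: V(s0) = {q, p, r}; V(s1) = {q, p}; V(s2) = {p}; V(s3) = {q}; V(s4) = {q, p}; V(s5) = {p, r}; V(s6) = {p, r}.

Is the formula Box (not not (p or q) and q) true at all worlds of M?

No

Let φ = Box (not not (p or q) and q). Evaluate φ at each world:
  s0 (successors {s0, s1, s2, s3, s4, s5, s6}): φ is false.
  s1 (successors {s0, s1, s2, s3, s4, s6}): φ is false.
  s2 (successors {s0, s1, s2}): φ is false.
  s3 (successors {s0, s1, s3, s5, s6}): φ is false.
  s4 (successors {s0, s1, s4, s5, s6}): φ is false.
  s5 (successors {s0, s3, s4, s5, s6}): φ is false.
  s6 (successors {s0, s1, s3, s4, s5}): φ is false.
Detail at s0 (counterexample):
  At s0: Box (not not (p or q) and q) requires not not (p or q) and q at every successor {s0, s1, s2, s3, s4, s5, s6}.
    not not (p or q) and q fails at s2, so Box (not not (p or q) and q) is false at s0.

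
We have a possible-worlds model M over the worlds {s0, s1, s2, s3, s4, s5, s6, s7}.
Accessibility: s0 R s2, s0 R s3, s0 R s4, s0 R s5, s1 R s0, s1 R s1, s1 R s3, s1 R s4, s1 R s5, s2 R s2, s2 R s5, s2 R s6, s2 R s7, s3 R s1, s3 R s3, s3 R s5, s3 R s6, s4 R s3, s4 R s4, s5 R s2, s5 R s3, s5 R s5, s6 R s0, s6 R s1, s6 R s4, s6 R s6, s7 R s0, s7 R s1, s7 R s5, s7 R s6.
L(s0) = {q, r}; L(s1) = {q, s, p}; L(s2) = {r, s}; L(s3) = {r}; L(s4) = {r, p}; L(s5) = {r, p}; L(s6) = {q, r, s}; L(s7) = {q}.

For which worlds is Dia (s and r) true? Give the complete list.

s0, s2, s3, s5, s6, s7

Let φ = Dia (s and r). Evaluate φ at each world:
  s0 (successors {s2, s3, s4, s5}): φ is true.
  s1 (successors {s0, s1, s3, s4, s5}): φ is false.
  s2 (successors {s2, s5, s6, s7}): φ is true.
  s3 (successors {s1, s3, s5, s6}): φ is true.
  s4 (successors {s3, s4}): φ is false.
  s5 (successors {s2, s3, s5}): φ is true.
  s6 (successors {s0, s1, s4, s6}): φ is true.
  s7 (successors {s0, s1, s5, s6}): φ is true.
For instance, at s2:
  At s2: Dia (s and r) requires s and r at some successor in {s2, s5, s6, s7}.
    s and r holds at s2, so Dia (s and r) is true at s2.
Satisfying worlds: {s0, s2, s3, s5, s6, s7}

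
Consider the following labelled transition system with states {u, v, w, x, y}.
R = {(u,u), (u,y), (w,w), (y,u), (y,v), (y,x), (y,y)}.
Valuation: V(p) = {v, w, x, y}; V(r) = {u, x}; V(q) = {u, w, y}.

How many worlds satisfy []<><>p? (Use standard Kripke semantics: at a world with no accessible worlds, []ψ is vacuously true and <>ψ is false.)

Recall that []ψ holds at a world iff ψ holds at every accessible world, and <>ψ holds iff ψ holds at some accessible world.
Let φ = []<><>p. Evaluate φ at each world:
  u (successors {u, y}): φ is true.
  v (successors ∅): φ is true.
  w (successors {w}): φ is true.
  x (successors ∅): φ is true.
  y (successors {u, v, x, y}): φ is false.
For instance, at u:
  At u: []<><>p requires <><>p at every successor {u, y}.
      At u: <><>p requires <>p at some successor in {u, y}.
        <>p holds at u, so <><>p is true at u.
      At y: <><>p requires <>p at some successor in {u, v, x, y}.
        <>p holds at u, so <><>p is true at y.
  So []<><>p is true at u.
Satisfying worlds: {u, v, w, x}

4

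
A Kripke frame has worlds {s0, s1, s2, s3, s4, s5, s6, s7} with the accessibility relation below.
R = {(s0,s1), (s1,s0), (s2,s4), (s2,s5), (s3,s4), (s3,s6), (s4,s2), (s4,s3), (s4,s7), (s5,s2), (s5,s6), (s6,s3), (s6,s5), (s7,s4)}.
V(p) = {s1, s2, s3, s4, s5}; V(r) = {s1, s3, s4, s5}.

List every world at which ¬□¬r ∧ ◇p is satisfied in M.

Let φ = ¬□¬r ∧ ◇p. Evaluate φ at each world:
  s0 (successors {s1}): φ is true.
  s1 (successors {s0}): φ is false.
  s2 (successors {s4, s5}): φ is true.
  s3 (successors {s4, s6}): φ is true.
  s4 (successors {s2, s3, s7}): φ is true.
  s5 (successors {s2, s6}): φ is false.
  s6 (successors {s3, s5}): φ is true.
  s7 (successors {s4}): φ is true.
For instance, at s7:
  At s7: ¬□¬r is true, ◇p is true, so ¬□¬r ∧ ◇p is true.
    At s7: □¬r is false, so ¬□¬r is true.
      At s7: □¬r requires ¬r at every successor {s4}.
        ¬r fails at s4, so □¬r is false at s7.
    At s7: ◇p requires p at some successor in {s4}.
      p holds at s4, so ◇p is true at s7.
Satisfying worlds: {s0, s2, s3, s4, s6, s7}

s0, s2, s3, s4, s6, s7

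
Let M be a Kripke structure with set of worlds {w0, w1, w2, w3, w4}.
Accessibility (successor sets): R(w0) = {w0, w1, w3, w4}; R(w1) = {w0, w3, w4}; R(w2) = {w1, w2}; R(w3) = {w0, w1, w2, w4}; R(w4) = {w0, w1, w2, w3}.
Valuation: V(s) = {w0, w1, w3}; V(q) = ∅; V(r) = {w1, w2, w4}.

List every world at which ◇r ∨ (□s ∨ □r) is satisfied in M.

Recall that □ψ holds at a world iff ψ holds at every accessible world, and ◇ψ holds iff ψ holds at some accessible world.
Let φ = ◇r ∨ (□s ∨ □r). Evaluate φ at each world:
  w0 (successors {w0, w1, w3, w4}): φ is true.
  w1 (successors {w0, w3, w4}): φ is true.
  w2 (successors {w1, w2}): φ is true.
  w3 (successors {w0, w1, w2, w4}): φ is true.
  w4 (successors {w0, w1, w2, w3}): φ is true.
For instance, at w0:
  At w0: ◇r is true, □s ∨ □r is false, so ◇r ∨ (□s ∨ □r) is true.
    At w0: ◇r requires r at some successor in {w0, w1, w3, w4}.
      r holds at w1, so ◇r is true at w0.
    At w0: □s is false, □r is false, so □s ∨ □r is false.
      At w0: □s requires s at every successor {w0, w1, w3, w4}.
        s fails at w4, so □s is false at w0.
      At w0: □r requires r at every successor {w0, w1, w3, w4}.
        r fails at w0, so □r is false at w0.
Satisfying worlds: {w0, w1, w2, w3, w4}

w0, w1, w2, w3, w4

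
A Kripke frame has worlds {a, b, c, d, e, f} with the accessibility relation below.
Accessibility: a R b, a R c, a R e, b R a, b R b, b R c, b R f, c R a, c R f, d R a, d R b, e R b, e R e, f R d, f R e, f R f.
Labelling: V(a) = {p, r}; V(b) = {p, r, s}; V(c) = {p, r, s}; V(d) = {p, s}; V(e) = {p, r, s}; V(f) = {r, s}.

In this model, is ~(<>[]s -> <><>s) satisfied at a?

No

At a: <>[]s -> <><>s is true, so ~(<>[]s -> <><>s) is false.
  At a: <>[]s is true, <><>s is true, so <>[]s -> <><>s is true.
    At a: <>[]s requires []s at some successor in {b, c, e}.
      []s holds at e, so <>[]s is true at a.
    At a: <><>s requires <>s at some successor in {b, c, e}.
      <>s holds at b, so <><>s is true at a.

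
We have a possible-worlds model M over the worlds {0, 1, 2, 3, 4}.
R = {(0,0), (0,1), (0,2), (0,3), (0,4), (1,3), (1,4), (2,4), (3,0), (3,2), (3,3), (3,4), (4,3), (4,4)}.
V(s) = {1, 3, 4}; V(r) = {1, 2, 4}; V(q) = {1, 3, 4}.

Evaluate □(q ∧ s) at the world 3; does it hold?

No

At 3: □(q ∧ s) requires q ∧ s at every successor {0, 2, 3, 4}.
  q ∧ s fails at 0, so □(q ∧ s) is false at 3.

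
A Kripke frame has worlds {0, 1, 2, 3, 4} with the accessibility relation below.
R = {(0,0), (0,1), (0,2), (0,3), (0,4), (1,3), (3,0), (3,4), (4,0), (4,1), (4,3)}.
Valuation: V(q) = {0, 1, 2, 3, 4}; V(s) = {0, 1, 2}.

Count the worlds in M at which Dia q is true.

Let φ = Dia q. Evaluate φ at each world:
  0 (successors {0, 1, 2, 3, 4}): φ is true.
  1 (successors {3}): φ is true.
  2 (successors ∅): φ is false.
  3 (successors {0, 4}): φ is true.
  4 (successors {0, 1, 3}): φ is true.
For instance, at 0:
  At 0: Dia q requires q at some successor in {0, 1, 2, 3, 4}.
    q holds at 0, so Dia q is true at 0.
Satisfying worlds: {0, 1, 3, 4}

4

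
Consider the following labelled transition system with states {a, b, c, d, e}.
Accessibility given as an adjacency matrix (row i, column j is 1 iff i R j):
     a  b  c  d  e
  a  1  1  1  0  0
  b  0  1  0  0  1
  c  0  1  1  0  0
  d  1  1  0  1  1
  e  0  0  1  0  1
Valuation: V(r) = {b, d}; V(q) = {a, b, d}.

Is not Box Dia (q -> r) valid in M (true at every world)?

No

Let φ = not Box Dia (q -> r). Evaluate φ at each world:
  a (successors {a, b, c}): φ is false.
  b (successors {b, e}): φ is false.
  c (successors {b, c}): φ is false.
  d (successors {a, b, d, e}): φ is false.
  e (successors {c, e}): φ is false.
Detail at a (counterexample):
  At a: Box Dia (q -> r) is true, so not Box Dia (q -> r) is false.
    At a: Box Dia (q -> r) requires Dia (q -> r) at every successor {a, b, c}.
      At a: Dia (q -> r) is true.
      At b: Dia (q -> r) is true.
      At c: Dia (q -> r) is true.
    So Box Dia (q -> r) is true at a.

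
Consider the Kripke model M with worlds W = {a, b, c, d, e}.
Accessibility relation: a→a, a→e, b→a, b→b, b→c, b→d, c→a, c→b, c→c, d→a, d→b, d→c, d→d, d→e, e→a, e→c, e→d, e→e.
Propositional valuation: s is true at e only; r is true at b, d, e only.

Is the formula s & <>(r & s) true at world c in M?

At c: s is false, <>(r & s) is false, so s & <>(r & s) is false.
  At c: <>(r & s) requires r & s at some successor in {a, b, c}.
    At a: r & s is false.
    At b: r & s is false.
    At c: r & s is false.
  So <>(r & s) is false at c.

No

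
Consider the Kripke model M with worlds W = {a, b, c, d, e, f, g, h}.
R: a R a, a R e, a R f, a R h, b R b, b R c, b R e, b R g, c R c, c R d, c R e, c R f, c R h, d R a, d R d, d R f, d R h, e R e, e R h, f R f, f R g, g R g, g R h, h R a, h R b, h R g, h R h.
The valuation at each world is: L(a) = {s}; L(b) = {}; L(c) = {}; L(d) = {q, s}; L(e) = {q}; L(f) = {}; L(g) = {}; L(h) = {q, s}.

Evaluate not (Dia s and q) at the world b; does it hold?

At b: Dia s and q is false, so not (Dia s and q) is true.
  At b: Dia s is false, q is false, so Dia s and q is false.
    At b: Dia s requires s at some successor in {b, c, e, g}.
      At b: s is false.
      At c: s is false.
      At e: s is false.
      At g: s is false.
    So Dia s is false at b.

Yes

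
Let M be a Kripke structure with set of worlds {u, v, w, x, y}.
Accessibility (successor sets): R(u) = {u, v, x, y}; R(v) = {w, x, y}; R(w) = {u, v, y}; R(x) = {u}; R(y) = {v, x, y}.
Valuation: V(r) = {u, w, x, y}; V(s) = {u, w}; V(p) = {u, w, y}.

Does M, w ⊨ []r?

No

At w: []r requires r at every successor {u, v, y}.
  r fails at v, so []r is false at w.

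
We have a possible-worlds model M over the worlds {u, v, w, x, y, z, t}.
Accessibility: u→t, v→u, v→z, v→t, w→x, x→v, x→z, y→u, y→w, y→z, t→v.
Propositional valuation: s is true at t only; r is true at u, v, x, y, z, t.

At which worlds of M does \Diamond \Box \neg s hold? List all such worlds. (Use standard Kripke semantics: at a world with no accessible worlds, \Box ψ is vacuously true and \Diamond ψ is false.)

u, v, w, x, y

Let φ = \Diamond \Box \neg s. Evaluate φ at each world:
  u (successors {t}): φ is true.
  v (successors {u, z, t}): φ is true.
  w (successors {x}): φ is true.
  x (successors {v, z}): φ is true.
  y (successors {u, w, z}): φ is true.
  z (successors ∅): φ is false.
  t (successors {v}): φ is false.
For instance, at v:
  At v: \Diamond \Box \neg s requires \Box \neg s at some successor in {u, z, t}.
    \Box \neg s holds at z, so \Diamond \Box \neg s is true at v.
      At z: no accessible worlds, so \Box \neg s holds vacuously.
Satisfying worlds: {u, v, w, x, y}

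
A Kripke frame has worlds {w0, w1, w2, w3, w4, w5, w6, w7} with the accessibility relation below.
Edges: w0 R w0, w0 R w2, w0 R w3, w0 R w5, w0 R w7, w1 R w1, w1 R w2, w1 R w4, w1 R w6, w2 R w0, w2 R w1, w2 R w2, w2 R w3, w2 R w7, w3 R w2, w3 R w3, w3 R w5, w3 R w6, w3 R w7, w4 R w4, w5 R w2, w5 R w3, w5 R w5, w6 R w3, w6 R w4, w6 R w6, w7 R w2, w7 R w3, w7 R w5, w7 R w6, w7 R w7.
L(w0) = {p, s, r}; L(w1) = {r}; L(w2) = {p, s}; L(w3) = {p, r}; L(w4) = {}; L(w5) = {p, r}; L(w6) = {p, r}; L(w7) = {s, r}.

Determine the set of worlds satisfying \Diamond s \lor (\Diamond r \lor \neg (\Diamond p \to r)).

Let φ = \Diamond s \lor (\Diamond r \lor \neg (\Diamond p \to r)). Evaluate φ at each world:
  w0 (successors {w0, w2, w3, w5, w7}): φ is true.
  w1 (successors {w1, w2, w4, w6}): φ is true.
  w2 (successors {w0, w1, w2, w3, w7}): φ is true.
  w3 (successors {w2, w3, w5, w6, w7}): φ is true.
  w4 (successors {w4}): φ is false.
  w5 (successors {w2, w3, w5}): φ is true.
  w6 (successors {w3, w4, w6}): φ is true.
  w7 (successors {w2, w3, w5, w6, w7}): φ is true.
For instance, at w6:
  At w6: \Diamond s is false, \Diamond r \lor \neg (\Diamond p \to r) is true, so \Diamond s \lor (\Diamond r \lor \neg (\Diamond p \to r)) is true.
    At w6: \Diamond s requires s at some successor in {w3, w4, w6}.
      At w3: s is false.
      At w4: s is false.
      At w6: s is false.
    So \Diamond s is false at w6.
    At w6: \Diamond r is true, \neg (\Diamond p \to r) is false, so \Diamond r \lor \neg (\Diamond p \to r) is true.
      At w6: \Diamond r requires r at some successor in {w3, w4, w6}.
        r holds at w3, so \Diamond r is true at w6.
      At w6: \Diamond p \to r is true, so \neg (\Diamond p \to r) is false.
Satisfying worlds: {w0, w1, w2, w3, w5, w6, w7}

w0, w1, w2, w3, w5, w6, w7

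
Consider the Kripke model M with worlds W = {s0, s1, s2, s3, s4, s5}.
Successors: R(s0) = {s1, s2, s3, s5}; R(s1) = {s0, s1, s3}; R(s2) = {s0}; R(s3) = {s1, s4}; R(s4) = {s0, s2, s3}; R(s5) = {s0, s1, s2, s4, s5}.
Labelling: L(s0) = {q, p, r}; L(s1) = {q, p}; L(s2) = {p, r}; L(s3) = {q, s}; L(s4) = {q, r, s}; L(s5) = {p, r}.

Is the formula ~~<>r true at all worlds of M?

Let φ = ~~<>r. Evaluate φ at each world:
  s0 (successors {s1, s2, s3, s5}): φ is true.
  s1 (successors {s0, s1, s3}): φ is true.
  s2 (successors {s0}): φ is true.
  s3 (successors {s1, s4}): φ is true.
  s4 (successors {s0, s2, s3}): φ is true.
  s5 (successors {s0, s1, s2, s4, s5}): φ is true.
For instance, at s5:
  At s5: ~<>r is false, so ~~<>r is true.
    At s5: <>r is true, so ~<>r is false.
      At s5: <>r requires r at some successor in {s0, s1, s2, s4, s5}.
        r holds at s0, so <>r is true at s5.

Yes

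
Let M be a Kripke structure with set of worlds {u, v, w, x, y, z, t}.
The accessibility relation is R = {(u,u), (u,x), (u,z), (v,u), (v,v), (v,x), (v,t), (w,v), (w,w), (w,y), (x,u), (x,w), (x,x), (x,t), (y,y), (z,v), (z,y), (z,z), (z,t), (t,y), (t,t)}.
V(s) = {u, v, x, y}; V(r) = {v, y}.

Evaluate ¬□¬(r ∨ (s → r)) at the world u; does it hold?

At u: □¬(r ∨ (s → r)) is false, so ¬□¬(r ∨ (s → r)) is true.
  At u: □¬(r ∨ (s → r)) requires ¬(r ∨ (s → r)) at every successor {u, x, z}.
    ¬(r ∨ (s → r)) fails at z, so □¬(r ∨ (s → r)) is false at u.

Yes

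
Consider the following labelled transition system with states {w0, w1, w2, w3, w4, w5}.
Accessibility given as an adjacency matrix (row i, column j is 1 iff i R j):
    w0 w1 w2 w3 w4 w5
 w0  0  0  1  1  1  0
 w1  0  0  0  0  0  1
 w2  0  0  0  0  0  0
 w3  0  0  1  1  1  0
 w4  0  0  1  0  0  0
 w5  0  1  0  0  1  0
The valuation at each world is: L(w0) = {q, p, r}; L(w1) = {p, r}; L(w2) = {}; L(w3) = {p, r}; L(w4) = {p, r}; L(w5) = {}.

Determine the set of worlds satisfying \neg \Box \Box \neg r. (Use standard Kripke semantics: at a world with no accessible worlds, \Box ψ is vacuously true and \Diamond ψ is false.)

w0, w1, w3

Recall that \Box ψ holds at a world iff ψ holds at every accessible world, and \Diamond ψ holds iff ψ holds at some accessible world.
Let φ = \neg \Box \Box \neg r. Evaluate φ at each world:
  w0 (successors {w2, w3, w4}): φ is true.
  w1 (successors {w5}): φ is true.
  w2 (successors ∅): φ is false.
  w3 (successors {w2, w3, w4}): φ is true.
  w4 (successors {w2}): φ is false.
  w5 (successors {w1, w4}): φ is false.
For instance, at w1:
  At w1: \Box \Box \neg r is false, so \neg \Box \Box \neg r is true.
    At w1: \Box \Box \neg r requires \Box \neg r at every successor {w5}.
      \Box \neg r fails at w5, so \Box \Box \neg r is false at w1.
Satisfying worlds: {w0, w1, w3}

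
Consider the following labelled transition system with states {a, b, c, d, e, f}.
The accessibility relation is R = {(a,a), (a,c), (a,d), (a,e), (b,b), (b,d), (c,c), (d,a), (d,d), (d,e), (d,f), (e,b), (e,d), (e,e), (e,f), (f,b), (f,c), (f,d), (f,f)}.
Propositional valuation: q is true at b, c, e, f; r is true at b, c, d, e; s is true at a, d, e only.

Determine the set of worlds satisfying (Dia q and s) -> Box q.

Let φ = (Dia q and s) -> Box q. Evaluate φ at each world:
  a (successors {a, c, d, e}): φ is false.
  b (successors {b, d}): φ is true.
  c (successors {c}): φ is true.
  d (successors {a, d, e, f}): φ is false.
  e (successors {b, d, e, f}): φ is false.
  f (successors {b, c, d, f}): φ is true.
For instance, at e:
  At e: Dia q and s is true, Box q is false, so (Dia q and s) -> Box q is false.
    At e: Dia q is true, s is true, so Dia q and s is true.
      At e: Dia q requires q at some successor in {b, d, e, f}.
        q holds at b, so Dia q is true at e.
    At e: Box q requires q at every successor {b, d, e, f}.
      q fails at d, so Box q is false at e.
Satisfying worlds: {b, c, f}

b, c, f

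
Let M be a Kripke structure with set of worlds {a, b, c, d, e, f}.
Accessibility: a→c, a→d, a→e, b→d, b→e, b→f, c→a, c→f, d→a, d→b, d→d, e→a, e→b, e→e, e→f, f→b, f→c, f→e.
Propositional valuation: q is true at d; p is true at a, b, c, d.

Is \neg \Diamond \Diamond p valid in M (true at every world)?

No

Let φ = \neg \Diamond \Diamond p. Evaluate φ at each world:
  a (successors {c, d, e}): φ is false.
  b (successors {d, e, f}): φ is false.
  c (successors {a, f}): φ is false.
  d (successors {a, b, d}): φ is false.
  e (successors {a, b, e, f}): φ is false.
  f (successors {b, c, e}): φ is false.
Detail at a (counterexample):
  At a: \Diamond \Diamond p is true, so \neg \Diamond \Diamond p is false.
    At a: \Diamond \Diamond p requires \Diamond p at some successor in {c, d, e}.
      \Diamond p holds at c, so \Diamond \Diamond p is true at a.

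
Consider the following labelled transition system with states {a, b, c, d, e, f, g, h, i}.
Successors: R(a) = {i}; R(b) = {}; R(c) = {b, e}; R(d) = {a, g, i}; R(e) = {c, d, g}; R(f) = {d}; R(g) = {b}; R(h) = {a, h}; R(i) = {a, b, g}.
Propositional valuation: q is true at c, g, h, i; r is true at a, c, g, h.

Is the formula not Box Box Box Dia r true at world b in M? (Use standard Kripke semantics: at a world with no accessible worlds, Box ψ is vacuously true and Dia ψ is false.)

At b: Box Box Box Dia r is true, so not Box Box Box Dia r is false.
  At b: no accessible worlds, so Box Box Box Dia r holds vacuously.

No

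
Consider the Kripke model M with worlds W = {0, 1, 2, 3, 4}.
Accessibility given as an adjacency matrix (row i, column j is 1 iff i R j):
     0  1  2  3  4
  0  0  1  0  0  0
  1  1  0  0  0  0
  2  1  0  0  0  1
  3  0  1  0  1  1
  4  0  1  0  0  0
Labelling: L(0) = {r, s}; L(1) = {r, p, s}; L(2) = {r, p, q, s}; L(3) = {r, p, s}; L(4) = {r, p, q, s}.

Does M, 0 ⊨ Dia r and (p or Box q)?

At 0: Dia r is true, p or Box q is false, so Dia r and (p or Box q) is false.
  At 0: Dia r requires r at some successor in {1}.
    r holds at 1, so Dia r is true at 0.
  At 0: p is false, Box q is false, so p or Box q is false.
    At 0: Box q requires q at every successor {1}.
      q fails at 1, so Box q is false at 0.

No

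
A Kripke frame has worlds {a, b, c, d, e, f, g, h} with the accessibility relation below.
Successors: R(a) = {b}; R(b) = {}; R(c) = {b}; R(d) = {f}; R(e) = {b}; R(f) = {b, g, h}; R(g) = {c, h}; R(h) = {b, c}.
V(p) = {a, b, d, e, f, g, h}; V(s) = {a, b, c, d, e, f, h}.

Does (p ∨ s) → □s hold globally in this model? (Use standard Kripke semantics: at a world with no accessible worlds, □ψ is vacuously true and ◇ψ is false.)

Let φ = (p ∨ s) → □s. Evaluate φ at each world:
  a (successors {b}): φ is true.
  b (successors ∅): φ is true.
  c (successors {b}): φ is true.
  d (successors {f}): φ is true.
  e (successors {b}): φ is true.
  f (successors {b, g, h}): φ is false.
  g (successors {c, h}): φ is true.
  h (successors {b, c}): φ is true.
Detail at f (counterexample):
  At f: p ∨ s is true, □s is false, so (p ∨ s) → □s is false.
    At f: □s requires s at every successor {b, g, h}.
      s fails at g, so □s is false at f.

No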